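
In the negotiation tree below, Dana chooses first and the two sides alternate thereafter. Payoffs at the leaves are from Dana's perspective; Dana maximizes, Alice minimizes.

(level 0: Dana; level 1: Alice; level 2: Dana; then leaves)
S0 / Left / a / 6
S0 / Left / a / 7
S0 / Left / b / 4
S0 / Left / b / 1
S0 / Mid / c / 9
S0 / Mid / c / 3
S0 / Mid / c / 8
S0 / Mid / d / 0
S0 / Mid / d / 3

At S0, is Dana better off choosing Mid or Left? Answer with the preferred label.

c (Dana): max(9, 3, 8) = 9
d (Dana): max(0, 3) = 3
Mid (Alice): min(9, 3) = 3
a (Dana): max(6, 7) = 7
b (Dana): max(4, 1) = 4
Left (Alice): min(7, 4) = 4
Dana prefers the higher value; Mid=3, Left=4. Left is better since 4 > 3.

Left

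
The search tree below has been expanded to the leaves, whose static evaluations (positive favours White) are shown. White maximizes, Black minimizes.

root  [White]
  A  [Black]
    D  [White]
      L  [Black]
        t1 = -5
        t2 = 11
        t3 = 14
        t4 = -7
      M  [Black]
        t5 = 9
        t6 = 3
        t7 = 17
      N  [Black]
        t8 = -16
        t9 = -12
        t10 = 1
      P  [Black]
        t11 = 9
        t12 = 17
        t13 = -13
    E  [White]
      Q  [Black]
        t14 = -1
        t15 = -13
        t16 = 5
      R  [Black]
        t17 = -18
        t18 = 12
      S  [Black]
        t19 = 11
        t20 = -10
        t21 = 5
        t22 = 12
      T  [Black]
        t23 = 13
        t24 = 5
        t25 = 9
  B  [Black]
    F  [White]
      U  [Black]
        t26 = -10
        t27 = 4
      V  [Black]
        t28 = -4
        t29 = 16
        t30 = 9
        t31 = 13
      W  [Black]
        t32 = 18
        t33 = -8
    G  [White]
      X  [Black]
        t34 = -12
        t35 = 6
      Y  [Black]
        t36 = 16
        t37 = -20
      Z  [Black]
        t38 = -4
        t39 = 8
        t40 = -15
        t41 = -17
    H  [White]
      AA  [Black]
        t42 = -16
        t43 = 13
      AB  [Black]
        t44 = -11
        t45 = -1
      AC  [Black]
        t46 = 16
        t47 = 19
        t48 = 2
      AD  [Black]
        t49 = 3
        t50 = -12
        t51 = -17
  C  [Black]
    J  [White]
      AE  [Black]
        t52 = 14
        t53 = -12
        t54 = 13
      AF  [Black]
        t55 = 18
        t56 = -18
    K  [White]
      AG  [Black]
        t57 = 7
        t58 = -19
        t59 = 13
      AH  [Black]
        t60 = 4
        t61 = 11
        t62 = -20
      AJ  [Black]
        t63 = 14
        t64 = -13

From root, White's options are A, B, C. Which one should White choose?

A

L (Black): min(-5, 11, 14, -7) = -7
M (Black): min(9, 3, 17) = 3
N (Black): min(-16, -12, 1) = -16
P (Black): min(9, 17, -13) = -13
D (White): max(-7, 3, -16, -13) = 3
Q (Black): min(-1, -13, 5) = -13
R (Black): min(-18, 12) = -18
S (Black): min(11, -10, 5, 12) = -10
T (Black): min(13, 5, 9) = 5
E (White): max(-13, -18, -10, 5) = 5
A (Black): min(3, 5) = 3
U (Black): min(-10, 4) = -10
V (Black): min(-4, 16, 9, 13) = -4
W (Black): min(18, -8) = -8
F (White): max(-10, -4, -8) = -4
X (Black): min(-12, 6) = -12
Y (Black): min(16, -20) = -20
Z (Black): min(-4, 8, -15, -17) = -17
G (White): max(-12, -20, -17) = -12
AA (Black): min(-16, 13) = -16
AB (Black): min(-11, -1) = -11
AC (Black): min(16, 19, 2) = 2
AD (Black): min(3, -12, -17) = -17
H (White): max(-16, -11, 2, -17) = 2
B (Black): min(-4, -12, 2) = -12
AE (Black): min(14, -12, 13) = -12
AF (Black): min(18, -18) = -18
J (White): max(-12, -18) = -12
AG (Black): min(7, -19, 13) = -19
AH (Black): min(4, 11, -20) = -20
AJ (Black): min(14, -13) = -13
K (White): max(-19, -20, -13) = -13
C (Black): min(-12, -13) = -13
root (White): max(3, -12, -13) = 3
White at root wants the highest of {A=3, B=-12, C=-13}, so chooses A.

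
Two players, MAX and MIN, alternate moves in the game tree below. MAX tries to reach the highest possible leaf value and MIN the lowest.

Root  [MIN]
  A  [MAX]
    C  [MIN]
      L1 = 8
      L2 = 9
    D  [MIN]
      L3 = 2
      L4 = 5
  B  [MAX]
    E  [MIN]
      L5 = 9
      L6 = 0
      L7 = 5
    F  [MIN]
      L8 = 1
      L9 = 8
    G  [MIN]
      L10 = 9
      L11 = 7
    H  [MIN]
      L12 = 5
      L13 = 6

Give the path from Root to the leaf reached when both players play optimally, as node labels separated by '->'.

Root -> B -> G -> L11

C (MIN): min(8, 9) = 8
D (MIN): min(2, 5) = 2
A (MAX): max(8, 2) = 8
E (MIN): min(9, 0, 5) = 0
F (MIN): min(1, 8) = 1
G (MIN): min(9, 7) = 7
H (MIN): min(5, 6) = 5
B (MAX): max(0, 1, 7, 5) = 7
Root (MIN): min(8, 7) = 7
At Root, MIN picks B (lowest: 7).
At B, MAX picks G (highest: 7).
At G, MIN picks L11 (lowest: 7).
Terminal value 7.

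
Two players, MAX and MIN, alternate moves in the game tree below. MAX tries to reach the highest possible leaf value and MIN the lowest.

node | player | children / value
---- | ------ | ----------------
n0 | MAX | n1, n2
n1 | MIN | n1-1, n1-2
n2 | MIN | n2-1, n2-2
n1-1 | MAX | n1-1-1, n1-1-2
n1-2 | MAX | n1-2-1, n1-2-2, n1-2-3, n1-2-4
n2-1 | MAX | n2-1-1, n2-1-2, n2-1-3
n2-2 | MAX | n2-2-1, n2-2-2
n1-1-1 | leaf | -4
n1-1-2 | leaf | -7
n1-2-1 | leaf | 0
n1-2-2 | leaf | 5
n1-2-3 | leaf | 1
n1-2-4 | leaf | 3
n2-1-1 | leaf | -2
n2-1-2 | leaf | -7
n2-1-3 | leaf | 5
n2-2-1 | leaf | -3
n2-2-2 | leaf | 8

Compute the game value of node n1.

n1-1 (MAX): max(-4, -7) = -4
n1-2 (MAX): max(0, 5, 1, 3) = 5
n1 (MIN): min(-4, 5) = -4

-4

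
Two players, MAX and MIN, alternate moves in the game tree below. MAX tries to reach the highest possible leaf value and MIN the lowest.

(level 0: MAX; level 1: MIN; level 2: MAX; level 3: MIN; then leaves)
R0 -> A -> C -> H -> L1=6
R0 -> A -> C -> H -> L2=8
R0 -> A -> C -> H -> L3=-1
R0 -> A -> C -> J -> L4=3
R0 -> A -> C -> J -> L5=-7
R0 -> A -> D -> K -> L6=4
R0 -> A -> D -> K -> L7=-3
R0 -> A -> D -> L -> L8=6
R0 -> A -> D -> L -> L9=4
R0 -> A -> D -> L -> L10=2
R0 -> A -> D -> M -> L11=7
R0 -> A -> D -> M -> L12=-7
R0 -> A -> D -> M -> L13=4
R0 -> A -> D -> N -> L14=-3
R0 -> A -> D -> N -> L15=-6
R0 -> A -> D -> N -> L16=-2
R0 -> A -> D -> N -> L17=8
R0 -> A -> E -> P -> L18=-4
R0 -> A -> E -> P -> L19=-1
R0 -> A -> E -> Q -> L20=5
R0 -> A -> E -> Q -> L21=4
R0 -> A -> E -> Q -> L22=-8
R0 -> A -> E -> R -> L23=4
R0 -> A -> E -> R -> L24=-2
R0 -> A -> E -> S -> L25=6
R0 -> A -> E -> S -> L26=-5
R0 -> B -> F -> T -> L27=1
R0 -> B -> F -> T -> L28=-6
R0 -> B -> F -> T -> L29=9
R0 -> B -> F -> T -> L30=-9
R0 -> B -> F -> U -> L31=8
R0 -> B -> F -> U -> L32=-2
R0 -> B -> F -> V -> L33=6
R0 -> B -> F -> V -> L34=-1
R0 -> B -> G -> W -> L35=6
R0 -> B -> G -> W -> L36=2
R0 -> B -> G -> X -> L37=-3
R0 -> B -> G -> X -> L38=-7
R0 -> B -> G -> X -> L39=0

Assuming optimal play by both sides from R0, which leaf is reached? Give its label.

L34

H (MIN): min(6, 8, -1) = -1
J (MIN): min(3, -7) = -7
C (MAX): max(-1, -7) = -1
K (MIN): min(4, -3) = -3
L (MIN): min(6, 4, 2) = 2
M (MIN): min(7, -7, 4) = -7
N (MIN): min(-3, -6, -2, 8) = -6
D (MAX): max(-3, 2, -7, -6) = 2
P (MIN): min(-4, -1) = -4
Q (MIN): min(5, 4, -8) = -8
R (MIN): min(4, -2) = -2
S (MIN): min(6, -5) = -5
E (MAX): max(-4, -8, -2, -5) = -2
A (MIN): min(-1, 2, -2) = -2
T (MIN): min(1, -6, 9, -9) = -9
U (MIN): min(8, -2) = -2
V (MIN): min(6, -1) = -1
F (MAX): max(-9, -2, -1) = -1
W (MIN): min(6, 2) = 2
X (MIN): min(-3, -7, 0) = -7
G (MAX): max(2, -7) = 2
B (MIN): min(-1, 2) = -1
R0 (MAX): max(-2, -1) = -1
At R0, MAX picks B (highest: -1).
At B, MIN picks F (lowest: -1).
At F, MAX picks V (highest: -1).
At V, MIN picks L34 (lowest: -1).
Terminal value -1.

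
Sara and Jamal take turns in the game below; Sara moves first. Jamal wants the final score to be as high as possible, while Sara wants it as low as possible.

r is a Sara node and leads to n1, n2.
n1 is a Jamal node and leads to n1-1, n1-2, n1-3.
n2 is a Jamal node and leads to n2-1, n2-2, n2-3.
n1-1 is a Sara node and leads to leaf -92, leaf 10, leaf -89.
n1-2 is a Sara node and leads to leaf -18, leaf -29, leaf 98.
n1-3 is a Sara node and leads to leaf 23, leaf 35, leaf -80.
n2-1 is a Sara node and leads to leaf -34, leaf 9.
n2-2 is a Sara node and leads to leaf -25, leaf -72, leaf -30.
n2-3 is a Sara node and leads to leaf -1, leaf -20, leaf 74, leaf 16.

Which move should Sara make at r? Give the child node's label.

n1

n1-1 (Sara): min(-92, 10, -89) = -92
n1-2 (Sara): min(-18, -29, 98) = -29
n1-3 (Sara): min(23, 35, -80) = -80
n1 (Jamal): max(-92, -29, -80) = -29
n2-1 (Sara): min(-34, 9) = -34
n2-2 (Sara): min(-25, -72, -30) = -72
n2-3 (Sara): min(-1, -20, 74, 16) = -20
n2 (Jamal): max(-34, -72, -20) = -20
r (Sara): min(-29, -20) = -29
Sara at r wants the lowest of {n1=-29, n2=-20}, so chooses n1.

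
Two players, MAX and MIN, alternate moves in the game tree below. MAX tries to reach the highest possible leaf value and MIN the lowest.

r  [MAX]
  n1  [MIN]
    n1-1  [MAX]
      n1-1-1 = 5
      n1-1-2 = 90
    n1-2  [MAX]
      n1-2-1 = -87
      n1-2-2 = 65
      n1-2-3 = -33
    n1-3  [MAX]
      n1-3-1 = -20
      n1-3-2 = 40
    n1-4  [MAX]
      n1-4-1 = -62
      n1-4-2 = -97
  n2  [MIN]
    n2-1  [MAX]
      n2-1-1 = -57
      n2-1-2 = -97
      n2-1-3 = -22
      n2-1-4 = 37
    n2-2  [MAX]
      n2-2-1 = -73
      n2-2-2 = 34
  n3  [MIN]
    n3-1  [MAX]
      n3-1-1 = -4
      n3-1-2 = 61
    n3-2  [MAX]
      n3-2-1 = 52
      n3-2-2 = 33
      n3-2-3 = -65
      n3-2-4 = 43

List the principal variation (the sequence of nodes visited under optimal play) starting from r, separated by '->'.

r -> n3 -> n3-2 -> n3-2-1

n1-1 (MAX): max(5, 90) = 90
n1-2 (MAX): max(-87, 65, -33) = 65
n1-3 (MAX): max(-20, 40) = 40
n1-4 (MAX): max(-62, -97) = -62
n1 (MIN): min(90, 65, 40, -62) = -62
n2-1 (MAX): max(-57, -97, -22, 37) = 37
n2-2 (MAX): max(-73, 34) = 34
n2 (MIN): min(37, 34) = 34
n3-1 (MAX): max(-4, 61) = 61
n3-2 (MAX): max(52, 33, -65, 43) = 52
n3 (MIN): min(61, 52) = 52
r (MAX): max(-62, 34, 52) = 52
At r, MAX picks n3 (highest: 52).
At n3, MIN picks n3-2 (lowest: 52).
At n3-2, MAX picks n3-2-1 (highest: 52).
Terminal value 52.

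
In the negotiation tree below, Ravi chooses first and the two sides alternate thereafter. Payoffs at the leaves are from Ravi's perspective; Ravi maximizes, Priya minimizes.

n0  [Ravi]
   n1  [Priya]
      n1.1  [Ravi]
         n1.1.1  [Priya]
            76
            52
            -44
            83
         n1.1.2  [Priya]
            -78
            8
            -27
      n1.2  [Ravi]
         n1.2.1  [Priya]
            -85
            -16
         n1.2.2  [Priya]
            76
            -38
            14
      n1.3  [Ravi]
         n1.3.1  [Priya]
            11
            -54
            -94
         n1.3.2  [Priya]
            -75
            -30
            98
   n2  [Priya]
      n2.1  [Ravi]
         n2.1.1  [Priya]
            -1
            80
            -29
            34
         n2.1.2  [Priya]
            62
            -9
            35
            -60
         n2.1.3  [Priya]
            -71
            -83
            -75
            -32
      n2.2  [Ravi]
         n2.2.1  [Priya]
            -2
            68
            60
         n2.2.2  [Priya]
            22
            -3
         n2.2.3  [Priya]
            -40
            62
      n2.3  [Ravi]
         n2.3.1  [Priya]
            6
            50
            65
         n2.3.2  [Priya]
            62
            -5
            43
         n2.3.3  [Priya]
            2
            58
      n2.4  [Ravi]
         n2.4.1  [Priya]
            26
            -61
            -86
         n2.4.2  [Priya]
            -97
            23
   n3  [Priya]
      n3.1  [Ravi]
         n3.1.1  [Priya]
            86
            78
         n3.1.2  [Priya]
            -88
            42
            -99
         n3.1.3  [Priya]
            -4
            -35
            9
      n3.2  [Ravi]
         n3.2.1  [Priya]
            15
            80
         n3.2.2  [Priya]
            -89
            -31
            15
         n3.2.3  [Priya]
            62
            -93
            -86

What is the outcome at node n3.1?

78

n3.1.1 (Priya): min(86, 78) = 78
n3.1.2 (Priya): min(-88, 42, -99) = -99
n3.1.3 (Priya): min(-4, -35, 9) = -35
n3.1 (Ravi): max(78, -99, -35) = 78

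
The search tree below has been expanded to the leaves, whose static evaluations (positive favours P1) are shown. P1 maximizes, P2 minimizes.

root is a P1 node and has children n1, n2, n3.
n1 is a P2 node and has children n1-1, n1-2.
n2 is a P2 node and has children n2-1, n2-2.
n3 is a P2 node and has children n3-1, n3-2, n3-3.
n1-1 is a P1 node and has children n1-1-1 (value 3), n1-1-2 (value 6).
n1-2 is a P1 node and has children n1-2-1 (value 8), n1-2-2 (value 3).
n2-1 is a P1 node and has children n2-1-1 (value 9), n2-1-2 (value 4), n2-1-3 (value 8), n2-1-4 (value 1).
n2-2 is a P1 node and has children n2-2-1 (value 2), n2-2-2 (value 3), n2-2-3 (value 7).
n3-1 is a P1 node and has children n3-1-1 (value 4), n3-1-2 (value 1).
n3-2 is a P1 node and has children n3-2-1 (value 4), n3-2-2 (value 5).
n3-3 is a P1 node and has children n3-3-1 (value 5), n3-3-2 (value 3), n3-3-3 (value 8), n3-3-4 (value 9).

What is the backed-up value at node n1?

6

n1-1 (P1): max(3, 6) = 6
n1-2 (P1): max(8, 3) = 8
n1 (P2): min(6, 8) = 6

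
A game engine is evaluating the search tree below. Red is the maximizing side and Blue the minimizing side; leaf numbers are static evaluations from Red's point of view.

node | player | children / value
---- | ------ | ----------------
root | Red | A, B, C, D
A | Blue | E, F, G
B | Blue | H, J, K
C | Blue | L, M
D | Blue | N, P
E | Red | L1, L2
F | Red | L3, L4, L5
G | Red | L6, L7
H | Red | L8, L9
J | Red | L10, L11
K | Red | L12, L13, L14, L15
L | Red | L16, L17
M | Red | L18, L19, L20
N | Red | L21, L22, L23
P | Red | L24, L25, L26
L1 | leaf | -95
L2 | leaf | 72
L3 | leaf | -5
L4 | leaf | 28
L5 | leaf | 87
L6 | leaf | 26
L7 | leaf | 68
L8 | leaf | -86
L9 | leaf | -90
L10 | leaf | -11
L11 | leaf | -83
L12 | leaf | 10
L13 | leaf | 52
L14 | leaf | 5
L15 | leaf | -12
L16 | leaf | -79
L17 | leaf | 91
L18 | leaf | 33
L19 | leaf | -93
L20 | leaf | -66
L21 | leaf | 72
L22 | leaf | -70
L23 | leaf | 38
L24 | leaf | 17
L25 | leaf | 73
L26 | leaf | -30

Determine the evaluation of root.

E (Red): max(-95, 72) = 72
F (Red): max(-5, 28, 87) = 87
G (Red): max(26, 68) = 68
A (Blue): min(72, 87, 68) = 68
H (Red): max(-86, -90) = -86
J (Red): max(-11, -83) = -11
K (Red): max(10, 52, 5, -12) = 52
B (Blue): min(-86, -11, 52) = -86
L (Red): max(-79, 91) = 91
M (Red): max(33, -93, -66) = 33
C (Blue): min(91, 33) = 33
N (Red): max(72, -70, 38) = 72
P (Red): max(17, 73, -30) = 73
D (Blue): min(72, 73) = 72
root (Red): max(68, -86, 33, 72) = 72

72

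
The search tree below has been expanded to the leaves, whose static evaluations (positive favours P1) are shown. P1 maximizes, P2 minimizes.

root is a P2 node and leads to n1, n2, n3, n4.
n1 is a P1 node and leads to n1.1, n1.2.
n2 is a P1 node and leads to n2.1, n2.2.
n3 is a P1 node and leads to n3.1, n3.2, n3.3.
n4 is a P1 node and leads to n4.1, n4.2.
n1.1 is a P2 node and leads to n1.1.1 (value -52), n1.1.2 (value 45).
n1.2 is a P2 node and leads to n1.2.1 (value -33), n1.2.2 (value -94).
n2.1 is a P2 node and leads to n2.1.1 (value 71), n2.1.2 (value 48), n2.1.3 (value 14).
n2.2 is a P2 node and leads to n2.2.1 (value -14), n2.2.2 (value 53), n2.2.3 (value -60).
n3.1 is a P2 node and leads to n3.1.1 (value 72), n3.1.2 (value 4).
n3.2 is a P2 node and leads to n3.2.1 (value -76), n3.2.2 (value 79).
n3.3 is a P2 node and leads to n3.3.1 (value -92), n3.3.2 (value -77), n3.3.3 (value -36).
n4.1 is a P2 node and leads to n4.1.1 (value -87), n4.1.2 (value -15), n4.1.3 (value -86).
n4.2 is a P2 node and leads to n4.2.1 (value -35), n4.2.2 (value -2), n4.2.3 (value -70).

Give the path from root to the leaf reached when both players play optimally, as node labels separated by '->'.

n1.1 (P2): min(-52, 45) = -52
n1.2 (P2): min(-33, -94) = -94
n1 (P1): max(-52, -94) = -52
n2.1 (P2): min(71, 48, 14) = 14
n2.2 (P2): min(-14, 53, -60) = -60
n2 (P1): max(14, -60) = 14
n3.1 (P2): min(72, 4) = 4
n3.2 (P2): min(-76, 79) = -76
n3.3 (P2): min(-92, -77, -36) = -92
n3 (P1): max(4, -76, -92) = 4
n4.1 (P2): min(-87, -15, -86) = -87
n4.2 (P2): min(-35, -2, -70) = -70
n4 (P1): max(-87, -70) = -70
root (P2): min(-52, 14, 4, -70) = -70
At root, P2 picks n4 (lowest: -70).
At n4, P1 picks n4.2 (highest: -70).
At n4.2, P2 picks n4.2.3 (lowest: -70).
Terminal value -70.

root -> n4 -> n4.2 -> n4.2.3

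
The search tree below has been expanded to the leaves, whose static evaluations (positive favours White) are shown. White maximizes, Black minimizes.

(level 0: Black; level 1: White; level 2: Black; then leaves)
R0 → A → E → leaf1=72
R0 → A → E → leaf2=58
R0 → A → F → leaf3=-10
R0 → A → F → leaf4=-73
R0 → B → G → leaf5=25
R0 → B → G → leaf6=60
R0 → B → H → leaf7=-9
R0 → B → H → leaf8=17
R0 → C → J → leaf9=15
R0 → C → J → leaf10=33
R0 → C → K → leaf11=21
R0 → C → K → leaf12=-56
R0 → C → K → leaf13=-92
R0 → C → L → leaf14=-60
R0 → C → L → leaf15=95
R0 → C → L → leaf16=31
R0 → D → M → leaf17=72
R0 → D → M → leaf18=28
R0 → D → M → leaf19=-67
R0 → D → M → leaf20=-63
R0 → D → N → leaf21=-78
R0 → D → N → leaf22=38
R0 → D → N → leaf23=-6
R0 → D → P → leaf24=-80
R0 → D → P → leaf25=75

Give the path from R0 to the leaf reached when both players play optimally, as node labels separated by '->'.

R0 -> D -> M -> leaf19

E (Black): min(72, 58) = 58
F (Black): min(-10, -73) = -73
A (White): max(58, -73) = 58
G (Black): min(25, 60) = 25
H (Black): min(-9, 17) = -9
B (White): max(25, -9) = 25
J (Black): min(15, 33) = 15
K (Black): min(21, -56, -92) = -92
L (Black): min(-60, 95, 31) = -60
C (White): max(15, -92, -60) = 15
M (Black): min(72, 28, -67, -63) = -67
N (Black): min(-78, 38, -6) = -78
P (Black): min(-80, 75) = -80
D (White): max(-67, -78, -80) = -67
R0 (Black): min(58, 25, 15, -67) = -67
At R0, Black picks D (lowest: -67).
At D, White picks M (highest: -67).
At M, Black picks leaf19 (lowest: -67).
Terminal value -67.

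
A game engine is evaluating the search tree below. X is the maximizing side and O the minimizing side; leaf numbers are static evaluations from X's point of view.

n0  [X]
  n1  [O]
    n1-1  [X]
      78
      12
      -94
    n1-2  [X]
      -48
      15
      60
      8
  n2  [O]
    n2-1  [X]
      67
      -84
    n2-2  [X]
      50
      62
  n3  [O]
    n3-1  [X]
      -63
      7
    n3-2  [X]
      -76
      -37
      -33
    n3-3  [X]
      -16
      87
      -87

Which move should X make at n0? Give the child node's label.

n1-1 (X): max(78, 12, -94) = 78
n1-2 (X): max(-48, 15, 60, 8) = 60
n1 (O): min(78, 60) = 60
n2-1 (X): max(67, -84) = 67
n2-2 (X): max(50, 62) = 62
n2 (O): min(67, 62) = 62
n3-1 (X): max(-63, 7) = 7
n3-2 (X): max(-76, -37, -33) = -33
n3-3 (X): max(-16, 87, -87) = 87
n3 (O): min(7, -33, 87) = -33
n0 (X): max(60, 62, -33) = 62
X at n0 wants the highest of {n1=60, n2=62, n3=-33}, so chooses n2.

n2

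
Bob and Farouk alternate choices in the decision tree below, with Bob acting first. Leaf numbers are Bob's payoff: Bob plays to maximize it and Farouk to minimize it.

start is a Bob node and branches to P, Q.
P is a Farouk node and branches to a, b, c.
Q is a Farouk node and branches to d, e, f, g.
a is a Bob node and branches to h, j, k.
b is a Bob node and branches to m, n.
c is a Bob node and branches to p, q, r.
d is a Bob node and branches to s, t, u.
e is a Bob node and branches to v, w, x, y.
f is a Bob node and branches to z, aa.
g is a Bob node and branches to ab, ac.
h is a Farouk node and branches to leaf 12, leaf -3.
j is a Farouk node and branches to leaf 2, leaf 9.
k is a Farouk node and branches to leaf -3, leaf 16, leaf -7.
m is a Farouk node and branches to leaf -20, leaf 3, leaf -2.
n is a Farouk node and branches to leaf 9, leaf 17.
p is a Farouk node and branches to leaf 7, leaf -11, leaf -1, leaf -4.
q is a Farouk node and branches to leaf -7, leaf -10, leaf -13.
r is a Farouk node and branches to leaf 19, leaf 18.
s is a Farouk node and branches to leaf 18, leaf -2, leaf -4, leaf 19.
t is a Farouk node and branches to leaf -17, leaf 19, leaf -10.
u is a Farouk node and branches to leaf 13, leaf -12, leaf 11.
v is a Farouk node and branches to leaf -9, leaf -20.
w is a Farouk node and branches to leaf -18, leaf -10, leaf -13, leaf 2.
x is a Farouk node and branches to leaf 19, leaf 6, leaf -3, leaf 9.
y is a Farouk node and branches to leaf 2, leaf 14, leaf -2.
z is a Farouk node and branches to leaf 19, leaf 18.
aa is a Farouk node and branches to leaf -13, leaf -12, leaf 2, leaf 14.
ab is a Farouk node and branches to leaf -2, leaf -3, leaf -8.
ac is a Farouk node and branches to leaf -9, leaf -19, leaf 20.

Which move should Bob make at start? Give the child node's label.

h (Farouk): min(12, -3) = -3
j (Farouk): min(2, 9) = 2
k (Farouk): min(-3, 16, -7) = -7
a (Bob): max(-3, 2, -7) = 2
m (Farouk): min(-20, 3, -2) = -20
n (Farouk): min(9, 17) = 9
b (Bob): max(-20, 9) = 9
p (Farouk): min(7, -11, -1, -4) = -11
q (Farouk): min(-7, -10, -13) = -13
r (Farouk): min(19, 18) = 18
c (Bob): max(-11, -13, 18) = 18
P (Farouk): min(2, 9, 18) = 2
s (Farouk): min(18, -2, -4, 19) = -4
t (Farouk): min(-17, 19, -10) = -17
u (Farouk): min(13, -12, 11) = -12
d (Bob): max(-4, -17, -12) = -4
v (Farouk): min(-9, -20) = -20
w (Farouk): min(-18, -10, -13, 2) = -18
x (Farouk): min(19, 6, -3, 9) = -3
y (Farouk): min(2, 14, -2) = -2
e (Bob): max(-20, -18, -3, -2) = -2
z (Farouk): min(19, 18) = 18
aa (Farouk): min(-13, -12, 2, 14) = -13
f (Bob): max(18, -13) = 18
ab (Farouk): min(-2, -3, -8) = -8
ac (Farouk): min(-9, -19, 20) = -19
g (Bob): max(-8, -19) = -8
Q (Farouk): min(-4, -2, 18, -8) = -8
start (Bob): max(2, -8) = 2
Bob at start wants the highest of {P=2, Q=-8}, so chooses P.

P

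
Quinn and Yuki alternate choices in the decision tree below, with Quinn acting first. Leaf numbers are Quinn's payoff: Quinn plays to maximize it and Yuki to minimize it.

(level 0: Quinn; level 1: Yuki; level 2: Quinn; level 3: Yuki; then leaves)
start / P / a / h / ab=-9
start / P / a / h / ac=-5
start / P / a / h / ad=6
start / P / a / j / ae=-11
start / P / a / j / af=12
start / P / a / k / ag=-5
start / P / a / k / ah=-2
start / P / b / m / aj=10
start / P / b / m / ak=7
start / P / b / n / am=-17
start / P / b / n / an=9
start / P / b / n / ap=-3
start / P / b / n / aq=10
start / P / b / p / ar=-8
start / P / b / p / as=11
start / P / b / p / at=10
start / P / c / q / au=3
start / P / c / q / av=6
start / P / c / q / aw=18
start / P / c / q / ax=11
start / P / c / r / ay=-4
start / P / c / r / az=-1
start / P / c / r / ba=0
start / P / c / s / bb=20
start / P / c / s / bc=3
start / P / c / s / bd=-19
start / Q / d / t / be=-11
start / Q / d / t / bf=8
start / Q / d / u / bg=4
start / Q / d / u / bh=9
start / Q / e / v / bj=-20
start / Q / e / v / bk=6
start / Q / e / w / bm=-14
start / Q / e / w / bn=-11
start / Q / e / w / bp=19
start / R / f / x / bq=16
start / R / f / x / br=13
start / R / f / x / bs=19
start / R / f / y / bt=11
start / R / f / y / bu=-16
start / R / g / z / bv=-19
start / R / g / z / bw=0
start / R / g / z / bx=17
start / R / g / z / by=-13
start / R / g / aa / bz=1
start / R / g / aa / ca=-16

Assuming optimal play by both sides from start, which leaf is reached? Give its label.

ag

h (Yuki): min(-9, -5, 6) = -9
j (Yuki): min(-11, 12) = -11
k (Yuki): min(-5, -2) = -5
a (Quinn): max(-9, -11, -5) = -5
m (Yuki): min(10, 7) = 7
n (Yuki): min(-17, 9, -3, 10) = -17
p (Yuki): min(-8, 11, 10) = -8
b (Quinn): max(7, -17, -8) = 7
q (Yuki): min(3, 6, 18, 11) = 3
r (Yuki): min(-4, -1, 0) = -4
s (Yuki): min(20, 3, -19) = -19
c (Quinn): max(3, -4, -19) = 3
P (Yuki): min(-5, 7, 3) = -5
t (Yuki): min(-11, 8) = -11
u (Yuki): min(4, 9) = 4
d (Quinn): max(-11, 4) = 4
v (Yuki): min(-20, 6) = -20
w (Yuki): min(-14, -11, 19) = -14
e (Quinn): max(-20, -14) = -14
Q (Yuki): min(4, -14) = -14
x (Yuki): min(16, 13, 19) = 13
y (Yuki): min(11, -16) = -16
f (Quinn): max(13, -16) = 13
z (Yuki): min(-19, 0, 17, -13) = -19
aa (Yuki): min(1, -16) = -16
g (Quinn): max(-19, -16) = -16
R (Yuki): min(13, -16) = -16
start (Quinn): max(-5, -14, -16) = -5
At start, Quinn picks P (highest: -5).
At P, Yuki picks a (lowest: -5).
At a, Quinn picks k (highest: -5).
At k, Yuki picks ag (lowest: -5).
Terminal value -5.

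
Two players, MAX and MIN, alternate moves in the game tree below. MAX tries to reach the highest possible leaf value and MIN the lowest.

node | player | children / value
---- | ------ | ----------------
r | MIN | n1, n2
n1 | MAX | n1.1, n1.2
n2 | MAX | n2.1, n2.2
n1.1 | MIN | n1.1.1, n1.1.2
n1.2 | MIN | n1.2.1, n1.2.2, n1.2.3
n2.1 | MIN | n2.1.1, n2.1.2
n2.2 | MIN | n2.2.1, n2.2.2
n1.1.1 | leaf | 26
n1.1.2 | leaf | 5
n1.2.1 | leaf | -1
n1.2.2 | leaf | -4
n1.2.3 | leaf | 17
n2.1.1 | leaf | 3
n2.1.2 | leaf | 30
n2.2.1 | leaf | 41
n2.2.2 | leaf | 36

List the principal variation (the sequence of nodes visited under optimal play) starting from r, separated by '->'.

n1.1 (MIN): min(26, 5) = 5
n1.2 (MIN): min(-1, -4, 17) = -4
n1 (MAX): max(5, -4) = 5
n2.1 (MIN): min(3, 30) = 3
n2.2 (MIN): min(41, 36) = 36
n2 (MAX): max(3, 36) = 36
r (MIN): min(5, 36) = 5
At r, MIN picks n1 (lowest: 5).
At n1, MAX picks n1.1 (highest: 5).
At n1.1, MIN picks n1.1.2 (lowest: 5).
Terminal value 5.

r -> n1 -> n1.1 -> n1.1.2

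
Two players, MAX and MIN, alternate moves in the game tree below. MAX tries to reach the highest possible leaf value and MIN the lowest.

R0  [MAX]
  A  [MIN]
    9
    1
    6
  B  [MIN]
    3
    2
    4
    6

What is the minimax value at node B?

2

B (MIN): min(3, 2, 4, 6) = 2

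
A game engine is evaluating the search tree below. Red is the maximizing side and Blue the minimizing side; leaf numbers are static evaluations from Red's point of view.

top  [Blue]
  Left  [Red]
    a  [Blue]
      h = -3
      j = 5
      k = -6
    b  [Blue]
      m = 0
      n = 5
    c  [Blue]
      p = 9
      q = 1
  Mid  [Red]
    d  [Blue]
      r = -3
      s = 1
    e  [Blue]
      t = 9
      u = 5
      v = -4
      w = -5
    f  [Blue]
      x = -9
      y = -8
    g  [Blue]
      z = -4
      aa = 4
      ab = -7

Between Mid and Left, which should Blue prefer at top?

Mid

d (Blue): min(-3, 1) = -3
e (Blue): min(9, 5, -4, -5) = -5
f (Blue): min(-9, -8) = -9
g (Blue): min(-4, 4, -7) = -7
Mid (Red): max(-3, -5, -9, -7) = -3
a (Blue): min(-3, 5, -6) = -6
b (Blue): min(0, 5) = 0
c (Blue): min(9, 1) = 1
Left (Red): max(-6, 0, 1) = 1
Blue prefers the lower value; Mid=-3, Left=1. Mid is better since -3 < 1.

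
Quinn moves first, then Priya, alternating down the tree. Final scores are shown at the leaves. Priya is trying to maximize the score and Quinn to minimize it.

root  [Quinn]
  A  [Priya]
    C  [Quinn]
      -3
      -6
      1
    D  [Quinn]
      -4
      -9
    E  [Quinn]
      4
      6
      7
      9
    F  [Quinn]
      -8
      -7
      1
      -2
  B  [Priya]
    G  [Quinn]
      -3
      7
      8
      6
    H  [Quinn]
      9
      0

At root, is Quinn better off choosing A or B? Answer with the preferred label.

C (Quinn): min(-3, -6, 1) = -6
D (Quinn): min(-4, -9) = -9
E (Quinn): min(4, 6, 7, 9) = 4
F (Quinn): min(-8, -7, 1, -2) = -8
A (Priya): max(-6, -9, 4, -8) = 4
G (Quinn): min(-3, 7, 8, 6) = -3
H (Quinn): min(9, 0) = 0
B (Priya): max(-3, 0) = 0
Quinn prefers the lower value; A=4, B=0. B is better since 0 < 4.

B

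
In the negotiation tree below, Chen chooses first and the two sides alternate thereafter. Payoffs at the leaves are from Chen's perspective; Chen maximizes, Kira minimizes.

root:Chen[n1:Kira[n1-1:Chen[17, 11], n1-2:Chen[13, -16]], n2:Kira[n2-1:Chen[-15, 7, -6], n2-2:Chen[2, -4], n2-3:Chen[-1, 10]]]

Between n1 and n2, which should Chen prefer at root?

n1-1 (Chen): max(17, 11) = 17
n1-2 (Chen): max(13, -16) = 13
n1 (Kira): min(17, 13) = 13
n2-1 (Chen): max(-15, 7, -6) = 7
n2-2 (Chen): max(2, -4) = 2
n2-3 (Chen): max(-1, 10) = 10
n2 (Kira): min(7, 2, 10) = 2
Chen prefers the higher value; n1=13, n2=2. n1 is better since 13 > 2.

n1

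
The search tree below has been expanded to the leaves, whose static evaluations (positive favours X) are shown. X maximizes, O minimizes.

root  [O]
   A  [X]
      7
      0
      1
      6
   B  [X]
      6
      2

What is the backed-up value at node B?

B (X): max(6, 2) = 6

6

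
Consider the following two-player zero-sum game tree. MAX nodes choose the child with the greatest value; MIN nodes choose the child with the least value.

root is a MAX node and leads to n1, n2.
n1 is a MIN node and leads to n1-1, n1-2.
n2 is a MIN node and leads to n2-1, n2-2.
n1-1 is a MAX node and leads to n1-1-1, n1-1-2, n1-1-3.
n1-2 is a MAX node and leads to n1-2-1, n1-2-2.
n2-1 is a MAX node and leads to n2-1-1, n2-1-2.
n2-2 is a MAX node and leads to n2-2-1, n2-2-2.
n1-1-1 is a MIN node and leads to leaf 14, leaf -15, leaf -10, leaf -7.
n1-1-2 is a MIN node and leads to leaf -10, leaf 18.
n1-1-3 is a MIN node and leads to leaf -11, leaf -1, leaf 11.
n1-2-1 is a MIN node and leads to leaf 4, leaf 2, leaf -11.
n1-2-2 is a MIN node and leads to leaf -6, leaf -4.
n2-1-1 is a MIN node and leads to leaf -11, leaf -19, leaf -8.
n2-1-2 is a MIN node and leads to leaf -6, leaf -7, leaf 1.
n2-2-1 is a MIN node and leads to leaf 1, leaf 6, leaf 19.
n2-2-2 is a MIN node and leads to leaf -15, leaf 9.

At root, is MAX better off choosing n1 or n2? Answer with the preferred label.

n1-1-1 (MIN): min(14, -15, -10, -7) = -15
n1-1-2 (MIN): min(-10, 18) = -10
n1-1-3 (MIN): min(-11, -1, 11) = -11
n1-1 (MAX): max(-15, -10, -11) = -10
n1-2-1 (MIN): min(4, 2, -11) = -11
n1-2-2 (MIN): min(-6, -4) = -6
n1-2 (MAX): max(-11, -6) = -6
n1 (MIN): min(-10, -6) = -10
n2-1-1 (MIN): min(-11, -19, -8) = -19
n2-1-2 (MIN): min(-6, -7, 1) = -7
n2-1 (MAX): max(-19, -7) = -7
n2-2-1 (MIN): min(1, 6, 19) = 1
n2-2-2 (MIN): min(-15, 9) = -15
n2-2 (MAX): max(1, -15) = 1
n2 (MIN): min(-7, 1) = -7
MAX prefers the higher value; n1=-10, n2=-7. n2 is better since -7 > -10.

n2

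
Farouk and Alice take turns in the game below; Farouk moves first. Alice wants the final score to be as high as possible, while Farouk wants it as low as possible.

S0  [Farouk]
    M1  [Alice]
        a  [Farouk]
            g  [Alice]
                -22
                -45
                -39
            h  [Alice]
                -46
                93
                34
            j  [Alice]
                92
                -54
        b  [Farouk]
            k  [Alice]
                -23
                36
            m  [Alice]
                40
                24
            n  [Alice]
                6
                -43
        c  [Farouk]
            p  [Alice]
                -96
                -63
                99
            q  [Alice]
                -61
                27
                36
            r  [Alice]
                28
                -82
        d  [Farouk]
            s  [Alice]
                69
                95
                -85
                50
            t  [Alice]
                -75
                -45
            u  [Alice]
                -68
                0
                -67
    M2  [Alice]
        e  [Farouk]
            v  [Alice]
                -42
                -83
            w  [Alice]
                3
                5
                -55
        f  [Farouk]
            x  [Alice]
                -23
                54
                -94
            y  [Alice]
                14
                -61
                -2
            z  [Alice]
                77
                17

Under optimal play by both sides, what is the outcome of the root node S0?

14

g (Alice): max(-22, -45, -39) = -22
h (Alice): max(-46, 93, 34) = 93
j (Alice): max(92, -54) = 92
a (Farouk): min(-22, 93, 92) = -22
k (Alice): max(-23, 36) = 36
m (Alice): max(40, 24) = 40
n (Alice): max(6, -43) = 6
b (Farouk): min(36, 40, 6) = 6
p (Alice): max(-96, -63, 99) = 99
q (Alice): max(-61, 27, 36) = 36
r (Alice): max(28, -82) = 28
c (Farouk): min(99, 36, 28) = 28
s (Alice): max(69, 95, -85, 50) = 95
t (Alice): max(-75, -45) = -45
u (Alice): max(-68, 0, -67) = 0
d (Farouk): min(95, -45, 0) = -45
M1 (Alice): max(-22, 6, 28, -45) = 28
v (Alice): max(-42, -83) = -42
w (Alice): max(3, 5, -55) = 5
e (Farouk): min(-42, 5) = -42
x (Alice): max(-23, 54, -94) = 54
y (Alice): max(14, -61, -2) = 14
z (Alice): max(77, 17) = 77
f (Farouk): min(54, 14, 77) = 14
M2 (Alice): max(-42, 14) = 14
S0 (Farouk): min(28, 14) = 14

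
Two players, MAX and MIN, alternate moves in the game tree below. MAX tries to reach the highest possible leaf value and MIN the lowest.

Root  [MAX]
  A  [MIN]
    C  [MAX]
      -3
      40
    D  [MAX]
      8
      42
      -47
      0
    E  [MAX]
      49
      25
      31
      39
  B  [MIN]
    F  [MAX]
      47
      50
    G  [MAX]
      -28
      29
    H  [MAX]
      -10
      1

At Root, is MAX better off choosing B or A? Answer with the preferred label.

F (MAX): max(47, 50) = 50
G (MAX): max(-28, 29) = 29
H (MAX): max(-10, 1) = 1
B (MIN): min(50, 29, 1) = 1
C (MAX): max(-3, 40) = 40
D (MAX): max(8, 42, -47, 0) = 42
E (MAX): max(49, 25, 31, 39) = 49
A (MIN): min(40, 42, 49) = 40
MAX prefers the higher value; B=1, A=40. A is better since 40 > 1.

A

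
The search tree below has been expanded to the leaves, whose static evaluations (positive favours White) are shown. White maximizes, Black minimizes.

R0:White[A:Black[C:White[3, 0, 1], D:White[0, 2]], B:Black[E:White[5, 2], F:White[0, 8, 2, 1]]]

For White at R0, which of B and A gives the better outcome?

B

E (White): max(5, 2) = 5
F (White): max(0, 8, 2, 1) = 8
B (Black): min(5, 8) = 5
C (White): max(3, 0, 1) = 3
D (White): max(0, 2) = 2
A (Black): min(3, 2) = 2
White prefers the higher value; B=5, A=2. B is better since 5 > 2.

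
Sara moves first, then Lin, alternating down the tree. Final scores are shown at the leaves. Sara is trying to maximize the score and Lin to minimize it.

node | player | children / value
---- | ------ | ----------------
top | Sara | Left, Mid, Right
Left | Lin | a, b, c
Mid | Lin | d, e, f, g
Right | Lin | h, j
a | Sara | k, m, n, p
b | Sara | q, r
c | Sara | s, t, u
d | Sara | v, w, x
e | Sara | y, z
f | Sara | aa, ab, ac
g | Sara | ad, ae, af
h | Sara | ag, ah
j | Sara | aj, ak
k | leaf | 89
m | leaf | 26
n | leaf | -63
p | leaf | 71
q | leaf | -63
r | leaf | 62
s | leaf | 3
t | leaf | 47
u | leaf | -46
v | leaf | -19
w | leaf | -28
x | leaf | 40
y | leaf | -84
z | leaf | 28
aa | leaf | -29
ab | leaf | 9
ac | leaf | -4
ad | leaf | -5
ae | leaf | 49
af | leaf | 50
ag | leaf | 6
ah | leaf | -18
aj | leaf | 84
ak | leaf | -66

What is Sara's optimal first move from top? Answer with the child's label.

Left

a (Sara): max(89, 26, -63, 71) = 89
b (Sara): max(-63, 62) = 62
c (Sara): max(3, 47, -46) = 47
Left (Lin): min(89, 62, 47) = 47
d (Sara): max(-19, -28, 40) = 40
e (Sara): max(-84, 28) = 28
f (Sara): max(-29, 9, -4) = 9
g (Sara): max(-5, 49, 50) = 50
Mid (Lin): min(40, 28, 9, 50) = 9
h (Sara): max(6, -18) = 6
j (Sara): max(84, -66) = 84
Right (Lin): min(6, 84) = 6
top (Sara): max(47, 9, 6) = 47
Sara at top wants the highest of {Left=47, Mid=9, Right=6}, so chooses Left.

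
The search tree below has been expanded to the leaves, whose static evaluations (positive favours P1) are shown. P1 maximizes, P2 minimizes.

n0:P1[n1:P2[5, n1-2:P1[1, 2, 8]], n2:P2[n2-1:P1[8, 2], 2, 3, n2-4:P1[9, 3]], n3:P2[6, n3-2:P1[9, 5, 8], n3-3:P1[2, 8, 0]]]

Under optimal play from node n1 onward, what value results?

n1-2 (P1): max(1, 2, 8) = 8
n1 (P2): min(5, 8) = 5

5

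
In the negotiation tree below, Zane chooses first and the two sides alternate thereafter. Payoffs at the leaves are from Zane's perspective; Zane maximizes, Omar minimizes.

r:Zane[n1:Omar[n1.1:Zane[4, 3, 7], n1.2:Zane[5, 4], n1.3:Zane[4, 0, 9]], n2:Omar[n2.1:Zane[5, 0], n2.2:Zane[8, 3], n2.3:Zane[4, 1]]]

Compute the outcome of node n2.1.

n2.1 (Zane): max(5, 0) = 5

5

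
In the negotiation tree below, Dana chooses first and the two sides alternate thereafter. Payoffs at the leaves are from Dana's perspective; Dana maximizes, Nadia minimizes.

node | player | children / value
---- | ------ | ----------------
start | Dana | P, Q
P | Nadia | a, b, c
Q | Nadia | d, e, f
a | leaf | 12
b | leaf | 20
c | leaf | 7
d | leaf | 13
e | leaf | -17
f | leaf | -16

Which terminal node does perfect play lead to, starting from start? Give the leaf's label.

P (Nadia): min(12, 20, 7) = 7
Q (Nadia): min(13, -17, -16) = -17
start (Dana): max(7, -17) = 7
At start, Dana picks P (highest: 7).
At P, Nadia picks c (lowest: 7).
Terminal value 7.

c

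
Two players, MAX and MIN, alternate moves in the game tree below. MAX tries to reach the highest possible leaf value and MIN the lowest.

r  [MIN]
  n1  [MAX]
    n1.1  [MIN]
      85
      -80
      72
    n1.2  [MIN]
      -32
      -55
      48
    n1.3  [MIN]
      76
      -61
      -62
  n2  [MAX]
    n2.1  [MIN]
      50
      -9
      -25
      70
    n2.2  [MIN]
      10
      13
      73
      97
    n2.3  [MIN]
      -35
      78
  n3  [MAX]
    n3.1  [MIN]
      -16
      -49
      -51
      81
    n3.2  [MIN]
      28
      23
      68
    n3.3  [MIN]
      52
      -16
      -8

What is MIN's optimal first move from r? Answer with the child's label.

n1.1 (MIN): min(85, -80, 72) = -80
n1.2 (MIN): min(-32, -55, 48) = -55
n1.3 (MIN): min(76, -61, -62) = -62
n1 (MAX): max(-80, -55, -62) = -55
n2.1 (MIN): min(50, -9, -25, 70) = -25
n2.2 (MIN): min(10, 13, 73, 97) = 10
n2.3 (MIN): min(-35, 78) = -35
n2 (MAX): max(-25, 10, -35) = 10
n3.1 (MIN): min(-16, -49, -51, 81) = -51
n3.2 (MIN): min(28, 23, 68) = 23
n3.3 (MIN): min(52, -16, -8) = -16
n3 (MAX): max(-51, 23, -16) = 23
r (MIN): min(-55, 10, 23) = -55
MIN at r wants the lowest of {n1=-55, n2=10, n3=23}, so chooses n1.

n1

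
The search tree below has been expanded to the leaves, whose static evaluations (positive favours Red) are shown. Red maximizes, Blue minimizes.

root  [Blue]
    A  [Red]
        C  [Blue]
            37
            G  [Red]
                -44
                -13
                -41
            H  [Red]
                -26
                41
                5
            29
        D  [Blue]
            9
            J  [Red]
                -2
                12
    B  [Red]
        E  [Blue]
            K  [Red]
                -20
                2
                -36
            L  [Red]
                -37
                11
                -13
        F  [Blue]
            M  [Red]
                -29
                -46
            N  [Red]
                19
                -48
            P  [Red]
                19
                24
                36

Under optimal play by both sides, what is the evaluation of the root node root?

G (Red): max(-44, -13, -41) = -13
H (Red): max(-26, 41, 5) = 41
C (Blue): min(37, -13, 41, 29) = -13
J (Red): max(-2, 12) = 12
D (Blue): min(9, 12) = 9
A (Red): max(-13, 9) = 9
K (Red): max(-20, 2, -36) = 2
L (Red): max(-37, 11, -13) = 11
E (Blue): min(2, 11) = 2
M (Red): max(-29, -46) = -29
N (Red): max(19, -48) = 19
P (Red): max(19, 24, 36) = 36
F (Blue): min(-29, 19, 36) = -29
B (Red): max(2, -29) = 2
root (Blue): min(9, 2) = 2

2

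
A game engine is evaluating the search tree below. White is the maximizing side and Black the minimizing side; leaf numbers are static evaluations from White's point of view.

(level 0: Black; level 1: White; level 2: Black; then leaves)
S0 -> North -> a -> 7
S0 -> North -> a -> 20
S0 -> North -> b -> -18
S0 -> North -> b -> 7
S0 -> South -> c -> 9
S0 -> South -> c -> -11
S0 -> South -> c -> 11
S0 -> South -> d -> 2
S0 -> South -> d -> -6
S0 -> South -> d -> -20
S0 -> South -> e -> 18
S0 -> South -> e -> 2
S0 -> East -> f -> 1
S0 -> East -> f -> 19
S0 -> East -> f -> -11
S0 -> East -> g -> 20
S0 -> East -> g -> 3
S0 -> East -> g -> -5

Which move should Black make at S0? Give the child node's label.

a (Black): min(7, 20) = 7
b (Black): min(-18, 7) = -18
North (White): max(7, -18) = 7
c (Black): min(9, -11, 11) = -11
d (Black): min(2, -6, -20) = -20
e (Black): min(18, 2) = 2
South (White): max(-11, -20, 2) = 2
f (Black): min(1, 19, -11) = -11
g (Black): min(20, 3, -5) = -5
East (White): max(-11, -5) = -5
S0 (Black): min(7, 2, -5) = -5
Black at S0 wants the lowest of {North=7, South=2, East=-5}, so chooses East.

East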